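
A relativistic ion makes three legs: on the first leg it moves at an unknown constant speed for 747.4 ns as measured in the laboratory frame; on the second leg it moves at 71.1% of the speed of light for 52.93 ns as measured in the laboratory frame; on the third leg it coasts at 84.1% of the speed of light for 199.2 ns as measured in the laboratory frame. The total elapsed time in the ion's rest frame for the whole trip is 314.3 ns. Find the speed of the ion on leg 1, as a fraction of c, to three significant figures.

β = 0.974

Leg 1: speed unknown; τ_1 = 747.4/γ_1.
Leg 2: β = 0.711; γ = 1/√(1 − 0.711²) = 1/√0.4945 = 1.422; τ_2 = 52.93/1.422 = 37.22 ns.
Leg 3: β = 0.841; γ = 1/√(1 − 0.841²) = 1/√0.2927 = 1.848; τ_3 = 199.2/1.848 = 107.8 ns.
Total proper time: τ_1 + 37.22 + 107.8 = 314.3, so τ_1 = 314.3 − 145.0 = 169.3 ns.
γ_1 = 747.4/169.3 = 4.414; β = √(1 − 1/γ²) = √0.9487.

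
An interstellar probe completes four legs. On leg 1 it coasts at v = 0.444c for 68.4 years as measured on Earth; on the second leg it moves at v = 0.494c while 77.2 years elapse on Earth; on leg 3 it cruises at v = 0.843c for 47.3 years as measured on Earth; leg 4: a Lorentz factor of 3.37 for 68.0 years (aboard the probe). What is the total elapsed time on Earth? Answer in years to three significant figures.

Leg 1: 68.4 years is already measured on Earth.
Leg 2: 77.2 years is already measured on Earth.
Leg 3: 47.3 years is already measured on Earth.
Leg 4: γ = 3.37; Δt_4 = 3.370 × 68.0 = 229.2 years.
Total: 68.40 + 77.20 + 47.30 + 229.2 years.

Δt = 422 years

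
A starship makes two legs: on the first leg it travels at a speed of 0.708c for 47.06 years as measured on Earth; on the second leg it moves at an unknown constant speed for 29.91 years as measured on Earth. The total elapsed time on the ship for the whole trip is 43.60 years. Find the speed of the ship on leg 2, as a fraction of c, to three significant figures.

Leg 1: γ = 1/√(1 − 0.708²) = 1/√0.4987 = 1.416; τ_1 = 47.06/1.416 = 33.23 years.
Leg 2: speed unknown; τ_2 = 29.91/γ_2.
Total proper time: 33.23 + τ_2 = 43.60, so τ_2 = 43.60 − 33.23 = 10.37 years.
γ_2 = 29.91/10.37 = 2.885; β = √(1 − 1/γ²) = √0.8799.

β = 0.938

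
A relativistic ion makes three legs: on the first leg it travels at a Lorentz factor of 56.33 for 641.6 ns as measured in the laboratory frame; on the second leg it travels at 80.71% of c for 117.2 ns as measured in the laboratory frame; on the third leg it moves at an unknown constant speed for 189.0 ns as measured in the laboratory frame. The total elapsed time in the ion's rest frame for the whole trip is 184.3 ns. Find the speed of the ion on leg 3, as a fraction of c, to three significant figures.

Leg 1: γ = 56.33; τ_1 = 641.6/56.33 = 11.39 ns.
Leg 2: β = 0.8071; γ = 1/√(1 − 0.8071²) = 1/√0.3486 = 1.694; τ_2 = 117.2/1.694 = 69.20 ns.
Leg 3: speed unknown; τ_3 = 189.0/γ_3.
Total proper time: 11.39 + 69.20 + τ_3 = 184.3, so τ_3 = 184.3 − 80.59 = 103.7 ns.
γ_3 = 189.0/103.7 = 1.822; β = √(1 − 1/γ²) = √0.6989.

β = 0.836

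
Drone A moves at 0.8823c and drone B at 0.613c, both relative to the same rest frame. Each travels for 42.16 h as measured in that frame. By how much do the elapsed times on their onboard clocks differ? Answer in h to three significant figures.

|τ_A − τ_B| = 13.5 h

A: γ = 1/√(1 − 0.8823²) = 1/√0.2215 = 2.125; τ_A = 42.16/2.125 = 19.84 h.
B: γ = 1/√(1 − 0.613²) = 1/√0.6242 = 1.266; τ_B = 42.16/1.266 = 33.31 h.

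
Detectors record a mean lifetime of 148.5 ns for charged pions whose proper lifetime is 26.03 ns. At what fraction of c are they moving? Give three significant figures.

β = 0.985

γ = Δt/τ₀ = 148.5/26.03 = 5.705
β = √(1 − 1/γ²) = √(1 − 0.03073) = √0.9693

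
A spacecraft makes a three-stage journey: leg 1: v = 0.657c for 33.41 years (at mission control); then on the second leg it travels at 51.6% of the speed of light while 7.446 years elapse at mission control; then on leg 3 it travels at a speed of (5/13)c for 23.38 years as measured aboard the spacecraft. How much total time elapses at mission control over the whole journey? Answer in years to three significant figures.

Leg 1: 33.41 years is already measured at mission control.
Leg 2: 7.446 years is already measured at mission control.
Leg 3: γ = 1/√(1 − (5/13)²) = 13/12 ≈ 1.083; Δt_3 = 1.083 × 23.38 = 25.33 years.
Total: 33.41 + 7.446 + 25.33 years.

Δt = 66.2 years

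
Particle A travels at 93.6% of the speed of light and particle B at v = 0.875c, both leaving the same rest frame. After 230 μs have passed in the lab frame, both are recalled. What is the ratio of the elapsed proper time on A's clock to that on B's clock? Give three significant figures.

τ_A/τ_B = 0.727

A: β = 0.936; γ = 1/√(1 − 0.936²) = 1/√0.1239 = 2.841. B: γ = 1/√(1 − 0.875²) = 1/√0.2344 = 2.066.
τ_A/τ_B = γ_B/γ_A = 2.066/2.841 = 0.7271, so τ_A/τ_B = 0.7271.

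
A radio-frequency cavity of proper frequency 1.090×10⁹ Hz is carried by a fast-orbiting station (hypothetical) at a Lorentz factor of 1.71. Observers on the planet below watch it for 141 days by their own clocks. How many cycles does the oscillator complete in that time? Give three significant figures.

γ = 1.71
During 141 days of lab time, the oscillator's proper time advances by τ = Δt/γ = 141/1.710 = 82.46 days = 7.124×10⁶ s.
N = f × τ = 1.090×10⁹ × 7.124×10⁶ = 7.765×10¹⁵.

N = 7.77×10¹⁵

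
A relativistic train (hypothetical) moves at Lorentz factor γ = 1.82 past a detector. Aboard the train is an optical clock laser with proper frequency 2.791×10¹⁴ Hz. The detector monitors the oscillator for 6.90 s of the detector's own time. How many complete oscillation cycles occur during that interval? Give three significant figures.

γ = 1.82
During 6.90 s of lab time, the oscillator's proper time advances by τ = Δt/γ = 6.90/1.820 = 3.791 s = 3.791×10⁰ s.
N = f × τ = 2.791×10¹⁴ × 3.791×10⁰ = 1.058×10¹⁵.

N = 1.06×10¹⁵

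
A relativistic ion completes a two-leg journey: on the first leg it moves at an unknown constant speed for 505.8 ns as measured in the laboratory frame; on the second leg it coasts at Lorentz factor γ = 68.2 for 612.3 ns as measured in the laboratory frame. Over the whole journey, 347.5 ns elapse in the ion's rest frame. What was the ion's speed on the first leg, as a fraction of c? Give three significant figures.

Leg 1: speed unknown; τ_1 = 505.8/γ_1.
Leg 2: γ = 68.2; τ_2 = 612.3/68.20 = 8.978 ns.
Total proper time: τ_1 + 8.978 = 347.5, so τ_1 = 347.5 − 8.978 = 338.5 ns.
γ_1 = 505.8/338.5 = 1.494; β = √(1 − 1/γ²) = √0.5521.

β = 0.743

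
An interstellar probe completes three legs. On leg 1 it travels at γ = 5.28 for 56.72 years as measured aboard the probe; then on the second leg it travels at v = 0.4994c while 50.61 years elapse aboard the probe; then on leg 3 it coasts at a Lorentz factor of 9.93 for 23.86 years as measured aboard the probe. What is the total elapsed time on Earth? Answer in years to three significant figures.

Leg 1: γ = 5.28; Δt_1 = 5.280 × 56.72 = 299.5 years.
Leg 2: γ = 1/√(1 − 0.4994²) = 1/√0.7506 = 1.154; Δt_2 = 1.154 × 50.61 = 58.42 years.
Leg 3: γ = 9.93; Δt_3 = 9.930 × 23.86 = 236.9 years.
Total: 299.5 + 58.42 + 236.9 years.

Δt = 595 years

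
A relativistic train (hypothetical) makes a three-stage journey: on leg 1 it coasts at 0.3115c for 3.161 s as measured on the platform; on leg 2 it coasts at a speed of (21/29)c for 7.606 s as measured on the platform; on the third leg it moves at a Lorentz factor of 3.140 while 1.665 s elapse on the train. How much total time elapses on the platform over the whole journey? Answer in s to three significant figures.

Leg 1: 3.161 s is already measured on the platform.
Leg 2: 7.606 s is already measured on the platform.
Leg 3: γ = 3.140; Δt_3 = 3.140 × 1.665 = 5.228 s.
Total: 3.161 + 7.606 + 5.228 s.

Δt = 16.0 s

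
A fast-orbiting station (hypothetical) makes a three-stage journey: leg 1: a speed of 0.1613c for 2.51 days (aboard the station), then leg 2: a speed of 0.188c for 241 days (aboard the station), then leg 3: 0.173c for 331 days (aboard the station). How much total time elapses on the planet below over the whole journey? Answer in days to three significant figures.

Leg 1: γ = 1/√(1 − 0.1613²) = 1/√0.9740 = 1.013; Δt_1 = 1.013 × 2.51 = 2.543 days.
Leg 2: γ = 1/√(1 − 0.188²) = 1/√0.9647 = 1.018; Δt_2 = 1.018 × 241 = 245.4 days.
Leg 3: γ = 1/√(1 − 0.173²) = 1/√0.9701 = 1.015; Δt_3 = 1.015 × 331 = 336.1 days.
Total: 2.543 + 245.4 + 336.1 days.

Δt = 584 days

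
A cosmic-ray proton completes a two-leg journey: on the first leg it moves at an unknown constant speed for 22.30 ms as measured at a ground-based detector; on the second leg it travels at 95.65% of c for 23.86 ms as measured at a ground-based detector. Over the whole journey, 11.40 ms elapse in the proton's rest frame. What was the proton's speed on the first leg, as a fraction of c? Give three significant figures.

β = 0.980

Leg 1: speed unknown; τ_1 = 22.30/γ_1.
Leg 2: β = 0.9565; γ = 1/√(1 − 0.9565²) = 1/√0.08511 = 3.428; τ_2 = 23.86/3.428 = 6.961 ms.
Total proper time: τ_1 + 6.961 = 11.40, so τ_1 = 11.40 − 6.961 = 4.439 ms.
γ_1 = 22.30/4.439 = 5.023; β = √(1 − 1/γ²) = √0.9604.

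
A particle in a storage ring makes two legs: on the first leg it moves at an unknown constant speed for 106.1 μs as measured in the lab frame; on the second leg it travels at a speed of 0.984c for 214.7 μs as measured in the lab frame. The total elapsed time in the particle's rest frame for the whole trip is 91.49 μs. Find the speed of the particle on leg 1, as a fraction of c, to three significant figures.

Leg 1: speed unknown; τ_1 = 106.1/γ_1.
Leg 2: γ = 1/√(1 − 0.984²) = 1/√0.03174 = 5.613; τ_2 = 214.7/5.613 = 38.25 μs.
Total proper time: τ_1 + 38.25 = 91.49, so τ_1 = 91.49 − 38.25 = 53.24 μs.
γ_1 = 106.1/53.24 = 1.993; β = √(1 − 1/γ²) = √0.7482.

β = 0.865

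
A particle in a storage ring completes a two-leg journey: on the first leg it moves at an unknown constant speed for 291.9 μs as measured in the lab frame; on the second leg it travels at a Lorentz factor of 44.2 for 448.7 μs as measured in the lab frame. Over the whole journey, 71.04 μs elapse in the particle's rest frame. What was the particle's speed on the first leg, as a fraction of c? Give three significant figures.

Leg 1: speed unknown; τ_1 = 291.9/γ_1.
Leg 2: γ = 44.2; τ_2 = 448.7/44.20 = 10.15 μs.
Total proper time: τ_1 + 10.15 = 71.04, so τ_1 = 71.04 − 10.15 = 60.89 μs.
γ_1 = 291.9/60.89 = 4.794; β = √(1 − 1/γ²) = √0.9565.

β = 0.978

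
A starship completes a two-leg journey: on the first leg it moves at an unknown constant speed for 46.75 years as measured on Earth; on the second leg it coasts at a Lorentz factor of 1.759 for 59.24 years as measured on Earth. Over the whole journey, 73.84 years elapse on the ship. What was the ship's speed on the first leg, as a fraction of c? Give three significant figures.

β = 0.512

Leg 1: speed unknown; τ_1 = 46.75/γ_1.
Leg 2: γ = 1.759; τ_2 = 59.24/1.759 = 33.68 years.
Total proper time: τ_1 + 33.68 = 73.84, so τ_1 = 73.84 − 33.68 = 40.16 years.
γ_1 = 46.75/40.16 = 1.164; β = √(1 − 1/γ²) = √0.2620.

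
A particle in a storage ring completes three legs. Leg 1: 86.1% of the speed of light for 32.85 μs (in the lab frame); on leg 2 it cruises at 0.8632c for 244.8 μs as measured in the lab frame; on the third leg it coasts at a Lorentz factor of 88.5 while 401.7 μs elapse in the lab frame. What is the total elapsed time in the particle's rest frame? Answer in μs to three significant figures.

Leg 1: β = 0.861; γ = 1/√(1 − 0.861²) = 1/√0.2587 = 1.966; τ_1 = 32.85/1.966 = 16.71 μs.
Leg 2: γ = 1/√(1 − 0.8632²) = 1/√0.2549 = 1.981; τ_2 = 244.8/1.981 = 123.6 μs.
Leg 3: γ = 88.5; τ_3 = 401.7/88.50 = 4.539 μs.
Total: 16.71 + 123.6 + 4.539 μs.

τ = 145 μs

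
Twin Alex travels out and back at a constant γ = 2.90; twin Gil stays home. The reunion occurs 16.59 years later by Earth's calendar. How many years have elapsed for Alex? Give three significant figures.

γ = 2.90
Alex's clock measures proper time along the trip: τ = Δt/γ = 16.59/2.900 years.

τ = 5.72 years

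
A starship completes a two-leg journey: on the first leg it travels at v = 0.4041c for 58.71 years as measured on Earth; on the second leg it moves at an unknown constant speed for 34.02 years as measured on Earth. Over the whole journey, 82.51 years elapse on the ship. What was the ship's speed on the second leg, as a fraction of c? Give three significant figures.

Leg 1: γ = 1/√(1 − 0.4041²) = 1/√0.8367 = 1.093; τ_1 = 58.71/1.093 = 53.70 years.
Leg 2: speed unknown; τ_2 = 34.02/γ_2.
Total proper time: 53.70 + τ_2 = 82.51, so τ_2 = 82.51 − 53.70 = 28.81 years.
γ_2 = 34.02/28.81 = 1.181; β = √(1 − 1/γ²) = √0.2830.

β = 0.532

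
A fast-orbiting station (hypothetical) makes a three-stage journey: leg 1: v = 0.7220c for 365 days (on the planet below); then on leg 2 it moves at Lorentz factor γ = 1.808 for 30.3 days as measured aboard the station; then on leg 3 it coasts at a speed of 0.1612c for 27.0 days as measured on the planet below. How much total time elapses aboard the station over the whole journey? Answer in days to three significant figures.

τ = 309 days

Leg 1: γ = 1/√(1 − 0.7220²) = 1/√0.4787 = 1.445; τ_1 = 365/1.445 = 252.5 days.
Leg 2: 30.3 days is already measured aboard the station.
Leg 3: γ = 1/√(1 − 0.1612²) = 1/√0.9740 = 1.013; τ_3 = 27.0/1.013 = 26.65 days.
Total: 252.5 + 30.30 + 26.65 days.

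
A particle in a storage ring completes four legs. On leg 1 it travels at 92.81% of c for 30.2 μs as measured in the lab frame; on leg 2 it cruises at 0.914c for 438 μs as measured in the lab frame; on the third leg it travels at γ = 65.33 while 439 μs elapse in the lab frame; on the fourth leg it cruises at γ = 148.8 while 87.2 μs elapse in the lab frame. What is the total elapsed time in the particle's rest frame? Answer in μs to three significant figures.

Leg 1: β = 0.9281; γ = 1/√(1 − 0.9281²) = 1/√0.1386 = 2.686; τ_1 = 30.2/2.686 = 11.24 μs.
Leg 2: γ = 1/√(1 − 0.914²) = 1/√0.1646 = 2.465; τ_2 = 438/2.465 = 177.7 μs.
Leg 3: γ = 65.33; τ_3 = 439/65.33 = 6.720 μs.
Leg 4: γ = 148.8; τ_4 = 87.2/148.8 = 0.5860 μs.
Total: 11.24 + 177.7 + 6.720 + 0.5860 μs.

τ = 196 μs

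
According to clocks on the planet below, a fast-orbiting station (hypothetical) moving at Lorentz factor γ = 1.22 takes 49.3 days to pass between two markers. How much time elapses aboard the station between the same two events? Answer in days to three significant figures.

γ = 1.22
The interval measured on the planet below is the dilated one; the clock aboard the station measures the proper time τ = Δt/γ = 49.3/1.220 days.

τ = 40.4 days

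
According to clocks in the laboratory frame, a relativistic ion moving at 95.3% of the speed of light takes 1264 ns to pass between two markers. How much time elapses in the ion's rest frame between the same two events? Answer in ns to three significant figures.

τ = 383 ns

β = 0.953; γ = 1/√(1 − 0.953²) = 1/√0.09179 = 3.301
The interval measured in the laboratory frame is the dilated one; the clock in the ion's rest frame measures the proper time τ = Δt/γ = 1264/3.301 ns.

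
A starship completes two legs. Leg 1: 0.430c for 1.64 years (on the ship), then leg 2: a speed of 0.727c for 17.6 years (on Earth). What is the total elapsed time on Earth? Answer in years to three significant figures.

Leg 1: γ = 1/√(1 − 0.430²) = 1/√0.8151 = 1.108; Δt_1 = 1.108 × 1.64 = 1.817 years.
Leg 2: 17.6 years is already measured on Earth.
Total: 1.817 + 17.60 years.

Δt = 19.4 years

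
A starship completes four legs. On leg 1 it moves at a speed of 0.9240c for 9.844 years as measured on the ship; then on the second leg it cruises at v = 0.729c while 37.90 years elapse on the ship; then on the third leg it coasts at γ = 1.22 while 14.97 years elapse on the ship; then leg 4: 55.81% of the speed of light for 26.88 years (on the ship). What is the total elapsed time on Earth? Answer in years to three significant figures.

Δt = 132 years

Leg 1: γ = 1/√(1 − 0.9240²) = 1/√0.1462 = 2.615; Δt_1 = 2.615 × 9.844 = 25.74 years.
Leg 2: γ = 1/√(1 − 0.729²) = 1/√0.4686 = 1.461; Δt_2 = 1.461 × 37.90 = 55.37 years.
Leg 3: γ = 1.22; Δt_3 = 1.220 × 14.97 = 18.26 years.
Leg 4: β = 0.5581; γ = 1/√(1 − 0.5581²) = 1/√0.6885 = 1.205; Δt_4 = 1.205 × 26.88 = 32.39 years.
Total: 25.74 + 55.37 + 18.26 + 32.39 years.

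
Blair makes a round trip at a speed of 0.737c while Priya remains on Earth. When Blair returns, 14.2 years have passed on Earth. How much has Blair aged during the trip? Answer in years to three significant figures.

τ = 9.60 years

γ = 1/√(1 − 0.737²) = 1/√0.4568 = 1.480
Blair's clock measures proper time along the trip: τ = Δt/γ = 14.2/1.480 years.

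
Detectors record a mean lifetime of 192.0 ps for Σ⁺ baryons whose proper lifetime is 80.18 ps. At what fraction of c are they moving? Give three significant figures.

γ = Δt/τ₀ = 192.0/80.18 = 2.395
β = √(1 − 1/γ²) = √(1 − 0.1744) = √0.8256

β = 0.909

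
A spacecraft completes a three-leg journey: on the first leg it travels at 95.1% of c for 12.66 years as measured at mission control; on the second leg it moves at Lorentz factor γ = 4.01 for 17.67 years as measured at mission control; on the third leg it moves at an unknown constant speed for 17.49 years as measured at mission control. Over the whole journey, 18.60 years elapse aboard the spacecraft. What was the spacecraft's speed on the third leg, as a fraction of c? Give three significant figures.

β = 0.809

Leg 1: β = 0.951; γ = 1/√(1 − 0.951²) = 1/√0.09560 = 3.234; τ_1 = 12.66/3.234 = 3.914 years.
Leg 2: γ = 4.01; τ_2 = 17.67/4.010 = 4.406 years.
Leg 3: speed unknown; τ_3 = 17.49/γ_3.
Total proper time: 3.914 + 4.406 + τ_3 = 18.60, so τ_3 = 18.60 − 8.321 = 10.28 years.
γ_3 = 17.49/10.28 = 1.702; β = √(1 − 1/γ²) = √0.6546.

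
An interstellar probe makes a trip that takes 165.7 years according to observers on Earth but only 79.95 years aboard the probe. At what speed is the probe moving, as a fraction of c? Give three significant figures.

β = 0.876

The proper time is measured aboard the probe (both events occur at the probe's location); Δt is measured on Earth. γ = Δt/τ = 165.7/79.95 = 2.073.
β = √(1 − 1/γ²) = √(1 − 0.2328) = √0.7672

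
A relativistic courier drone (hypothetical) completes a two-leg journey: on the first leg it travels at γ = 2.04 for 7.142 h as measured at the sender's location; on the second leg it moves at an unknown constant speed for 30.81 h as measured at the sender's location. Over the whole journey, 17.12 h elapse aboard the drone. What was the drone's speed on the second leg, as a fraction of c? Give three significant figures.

Leg 1: γ = 2.04; τ_1 = 7.142/2.040 = 3.501 h.
Leg 2: speed unknown; τ_2 = 30.81/γ_2.
Total proper time: 3.501 + τ_2 = 17.12, so τ_2 = 17.12 − 3.501 = 13.62 h.
γ_2 = 30.81/13.62 = 2.262; β = √(1 − 1/γ²) = √0.8046.

β = 0.897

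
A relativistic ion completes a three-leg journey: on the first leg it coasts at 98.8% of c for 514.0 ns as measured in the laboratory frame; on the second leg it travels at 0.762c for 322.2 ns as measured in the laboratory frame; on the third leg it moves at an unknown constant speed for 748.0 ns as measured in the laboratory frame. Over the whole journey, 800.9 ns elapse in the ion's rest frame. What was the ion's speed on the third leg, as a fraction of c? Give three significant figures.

β = 0.728

Leg 1: β = 0.988; γ = 1/√(1 − 0.988²) = 1/√0.02386 = 6.474; τ_1 = 514.0/6.474 = 79.39 ns.
Leg 2: γ = 1/√(1 − 0.762²) = 1/√0.4194 = 1.544; τ_2 = 322.2/1.544 = 208.6 ns.
Leg 3: speed unknown; τ_3 = 748.0/γ_3.
Total proper time: 79.39 + 208.6 + τ_3 = 800.9, so τ_3 = 800.9 − 288.0 = 512.9 ns.
γ_3 = 748.0/512.9 = 1.458; β = √(1 − 1/γ²) = √0.5299.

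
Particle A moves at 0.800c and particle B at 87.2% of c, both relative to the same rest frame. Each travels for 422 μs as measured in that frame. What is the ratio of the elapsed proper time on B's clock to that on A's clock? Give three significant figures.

A: γ = 1/√(1 − 0.800²) = 5/3 ≈ 1.667. B: β = 0.872; γ = 1/√(1 − 0.872²) = 1/√0.2396 = 2.043.
τ_A/τ_B = γ_B/γ_A = 2.043/1.667 = 1.226, so τ_B/τ_A = 0.8158.

τ_B/τ_A = 0.816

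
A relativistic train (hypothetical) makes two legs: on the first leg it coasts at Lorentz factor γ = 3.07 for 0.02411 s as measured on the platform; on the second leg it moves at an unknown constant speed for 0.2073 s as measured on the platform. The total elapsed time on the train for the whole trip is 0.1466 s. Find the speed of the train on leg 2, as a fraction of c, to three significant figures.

β = 0.743

Leg 1: γ = 3.07; τ_1 = 0.02411/3.070 = 0.007853 s.
Leg 2: speed unknown; τ_2 = 0.2073/γ_2.
Total proper time: 0.007853 + τ_2 = 0.1466, so τ_2 = 0.1466 − 0.007853 = 0.1387 s.
γ_2 = 0.2073/0.1387 = 1.494; β = √(1 − 1/γ²) = √0.5520.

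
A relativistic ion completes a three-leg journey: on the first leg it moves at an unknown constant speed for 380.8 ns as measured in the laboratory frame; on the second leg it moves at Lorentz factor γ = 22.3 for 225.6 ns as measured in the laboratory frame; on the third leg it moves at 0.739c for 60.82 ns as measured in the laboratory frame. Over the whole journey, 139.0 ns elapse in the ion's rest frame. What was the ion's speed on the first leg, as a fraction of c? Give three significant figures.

β = 0.973

Leg 1: speed unknown; τ_1 = 380.8/γ_1.
Leg 2: γ = 22.3; τ_2 = 225.6/22.30 = 10.12 ns.
Leg 3: γ = 1/√(1 − 0.739²) = 1/√0.4539 = 1.484; τ_3 = 60.82/1.484 = 40.97 ns.
Total proper time: τ_1 + 10.12 + 40.97 = 139.0, so τ_1 = 139.0 − 51.09 = 87.91 ns.
γ_1 = 380.8/87.91 = 4.332; β = √(1 − 1/γ²) = √0.9467.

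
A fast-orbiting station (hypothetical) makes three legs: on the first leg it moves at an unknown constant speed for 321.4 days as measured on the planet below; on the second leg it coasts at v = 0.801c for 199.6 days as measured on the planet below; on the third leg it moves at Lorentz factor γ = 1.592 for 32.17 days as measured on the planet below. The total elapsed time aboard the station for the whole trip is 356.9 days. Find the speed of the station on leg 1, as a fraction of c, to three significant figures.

β = 0.737

Leg 1: speed unknown; τ_1 = 321.4/γ_1.
Leg 2: γ = 1/√(1 − 0.801²) = 1/√0.3584 = 1.670; τ_2 = 199.6/1.670 = 119.5 days.
Leg 3: γ = 1.592; τ_3 = 32.17/1.592 = 20.21 days.
Total proper time: τ_1 + 119.5 + 20.21 = 356.9, so τ_1 = 356.9 − 139.7 = 217.2 days.
γ_1 = 321.4/217.2 = 1.480; β = √(1 − 1/γ²) = √0.5433.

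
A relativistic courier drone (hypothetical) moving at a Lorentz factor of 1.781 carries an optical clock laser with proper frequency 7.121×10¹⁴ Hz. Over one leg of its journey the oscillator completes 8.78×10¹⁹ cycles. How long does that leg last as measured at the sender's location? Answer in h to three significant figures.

Δt = 61.0 h

γ = 1.781
Proper time for N cycles: τ = N/f = 8.78×10¹⁹/(7.121×10¹⁴) = 1.233×10⁵ s = 34.25 h.
Lab-frame duration Δt = γτ = 1.781 × 34.25 = 61.00 h.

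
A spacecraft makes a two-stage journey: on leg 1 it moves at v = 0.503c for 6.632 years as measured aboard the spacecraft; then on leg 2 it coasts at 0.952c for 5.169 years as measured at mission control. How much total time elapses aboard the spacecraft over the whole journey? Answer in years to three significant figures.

τ = 8.21 years

Leg 1: 6.632 years is already measured aboard the spacecraft.
Leg 2: γ = 1/√(1 − 0.952²) = 1/√0.09370 = 3.267; τ_2 = 5.169/3.267 = 1.582 years.
Total: 6.632 + 1.582 years.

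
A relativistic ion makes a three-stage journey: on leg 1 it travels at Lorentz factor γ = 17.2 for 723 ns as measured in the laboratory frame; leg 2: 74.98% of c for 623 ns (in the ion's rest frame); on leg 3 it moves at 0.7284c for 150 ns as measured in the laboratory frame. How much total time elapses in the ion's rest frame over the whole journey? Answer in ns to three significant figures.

τ = 768 ns

Leg 1: γ = 17.2; τ_1 = 723/17.20 = 42.03 ns.
Leg 2: 623 ns is already measured in the ion's rest frame.
Leg 3: γ = 1/√(1 − 0.7284²) = 1/√0.4694 = 1.460; τ_3 = 150/1.460 = 102.8 ns.
Total: 42.03 + 623.0 + 102.8 ns.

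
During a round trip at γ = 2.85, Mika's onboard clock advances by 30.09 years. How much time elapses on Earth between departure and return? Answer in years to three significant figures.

Δt = 85.8 years

γ = 2.85
Earth-frame duration is the dilated interval: Δt = γτ = 2.850 × 30.09 years.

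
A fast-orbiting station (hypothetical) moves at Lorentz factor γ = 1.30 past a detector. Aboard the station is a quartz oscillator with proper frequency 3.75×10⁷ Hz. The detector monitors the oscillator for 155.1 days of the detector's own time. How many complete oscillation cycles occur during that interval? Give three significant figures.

N = 3.87×10¹⁴

γ = 1.30
During 155.1 days of lab time, the oscillator's proper time advances by τ = Δt/γ = 155.1/1.300 = 119.3 days = 1.031×10⁷ s.
N = f × τ = 3.75×10⁷ × 1.031×10⁷ = 3.866×10¹⁴.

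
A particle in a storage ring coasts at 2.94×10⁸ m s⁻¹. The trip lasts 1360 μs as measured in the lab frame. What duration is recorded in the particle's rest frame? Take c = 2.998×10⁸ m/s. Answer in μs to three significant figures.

τ = 266 μs

β = 2.94×10⁸/2.998×10⁸ = 0.9807; γ = 1/√(1 − 0.9807²) = 5.109
The interval measured in the lab frame is the dilated one; the clock in the particle's rest frame measures the proper time τ = Δt/γ = 1360/5.109 μs.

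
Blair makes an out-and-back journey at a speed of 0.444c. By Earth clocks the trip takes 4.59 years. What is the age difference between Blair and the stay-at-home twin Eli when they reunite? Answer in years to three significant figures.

Δt − τ = 0.477 years

γ = 1/√(1 − 0.444²) = 1/√0.8029 = 1.116
Blair's elapsed proper time: τ = 4.59/1.116 = 4.113 years.
Age gap = Δt − τ = 4.59 − 4.113 years.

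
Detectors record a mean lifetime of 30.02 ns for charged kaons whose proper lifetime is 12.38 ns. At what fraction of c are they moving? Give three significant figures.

β = 0.911

γ = Δt/τ₀ = 30.02/12.38 = 2.425
β = √(1 − 1/γ²) = √(1 − 0.1701) = √0.8299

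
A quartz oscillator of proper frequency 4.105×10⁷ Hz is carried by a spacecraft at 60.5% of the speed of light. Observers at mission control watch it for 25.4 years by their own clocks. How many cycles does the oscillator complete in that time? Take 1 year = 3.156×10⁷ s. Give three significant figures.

β = 0.605; γ = 1/√(1 − 0.605²) = 1/√0.6340 = 1.256
During 25.4 years of lab time, the oscillator's proper time advances by τ = Δt/γ = 25.4/1.256 = 20.22 years = 6.383×10⁸ s.
N = f × τ = 4.105×10⁷ × 6.383×10⁸ = 2.620×10¹⁶.

N = 2.62×10¹⁶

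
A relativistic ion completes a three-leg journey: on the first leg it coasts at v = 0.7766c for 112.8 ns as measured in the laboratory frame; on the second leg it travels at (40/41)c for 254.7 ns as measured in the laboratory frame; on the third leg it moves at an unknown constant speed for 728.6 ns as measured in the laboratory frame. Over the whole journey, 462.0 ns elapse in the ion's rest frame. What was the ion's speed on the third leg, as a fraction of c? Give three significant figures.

β = 0.888

Leg 1: γ = 1/√(1 − 0.7766²) = 1/√0.3969 = 1.587; τ_1 = 112.8/1.587 = 71.06 ns.
Leg 2: γ = 1/√(1 − (40/41)²) = 41/9 ≈ 4.556; τ_2 = 254.7/4.556 = 55.91 ns.
Leg 3: speed unknown; τ_3 = 728.6/γ_3.
Total proper time: 71.06 + 55.91 + τ_3 = 462.0, so τ_3 = 462.0 − 127.0 = 335.0 ns.
γ_3 = 728.6/335.0 = 2.175; β = √(1 − 1/γ²) = √0.7886.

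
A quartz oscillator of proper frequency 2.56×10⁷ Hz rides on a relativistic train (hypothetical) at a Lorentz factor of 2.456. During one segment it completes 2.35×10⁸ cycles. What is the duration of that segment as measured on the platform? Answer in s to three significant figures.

Δt = 22.5 s

γ = 2.456
Proper time for N cycles: τ = N/f = 2.35×10⁸/(2.56×10⁷) = 9.180×10⁰ s = 9.180 s.
Lab-frame duration Δt = γτ = 2.456 × 9.180 = 22.55 s.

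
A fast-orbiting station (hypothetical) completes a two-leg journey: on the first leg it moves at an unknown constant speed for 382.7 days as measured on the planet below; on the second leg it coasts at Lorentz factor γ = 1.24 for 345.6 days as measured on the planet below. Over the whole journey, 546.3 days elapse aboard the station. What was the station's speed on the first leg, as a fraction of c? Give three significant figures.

Leg 1: speed unknown; τ_1 = 382.7/γ_1.
Leg 2: γ = 1.24; τ_2 = 345.6/1.240 = 278.7 days.
Total proper time: τ_1 + 278.7 = 546.3, so τ_1 = 546.3 − 278.7 = 267.6 days.
γ_1 = 382.7/267.6 = 1.430; β = √(1 − 1/γ²) = √0.5111.

β = 0.715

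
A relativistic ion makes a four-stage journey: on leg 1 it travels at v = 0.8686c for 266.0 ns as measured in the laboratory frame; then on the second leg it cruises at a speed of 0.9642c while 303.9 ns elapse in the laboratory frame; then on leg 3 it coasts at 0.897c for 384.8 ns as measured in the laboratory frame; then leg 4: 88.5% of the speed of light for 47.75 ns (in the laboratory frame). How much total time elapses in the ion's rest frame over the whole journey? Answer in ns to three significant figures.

Leg 1: γ = 1/√(1 − 0.8686²) = 1/√0.2455 = 2.018; τ_1 = 266.0/2.018 = 131.8 ns.
Leg 2: γ = 1/√(1 − 0.9642²) = 1/√0.07032 = 3.771; τ_2 = 303.9/3.771 = 80.59 ns.
Leg 3: γ = 1/√(1 − 0.897²) = 1/√0.1954 = 2.262; τ_3 = 384.8/2.262 = 170.1 ns.
Leg 4: β = 0.885; γ = 1/√(1 − 0.885²) = 1/√0.2168 = 2.148; τ_4 = 47.75/2.148 = 22.23 ns.
Total: 131.8 + 80.59 + 170.1 + 22.23 ns.

τ = 405 ns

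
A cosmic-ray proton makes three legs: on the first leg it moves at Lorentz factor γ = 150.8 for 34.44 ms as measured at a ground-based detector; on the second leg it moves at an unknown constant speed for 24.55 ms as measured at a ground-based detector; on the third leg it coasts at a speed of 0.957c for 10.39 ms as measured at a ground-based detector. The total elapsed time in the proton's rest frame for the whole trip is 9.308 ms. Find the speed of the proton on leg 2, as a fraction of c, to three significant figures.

β = 0.969

Leg 1: γ = 150.8; τ_1 = 34.44/150.8 = 0.2284 ms.
Leg 2: speed unknown; τ_2 = 24.55/γ_2.
Leg 3: γ = 1/√(1 − 0.957²) = 1/√0.08415 = 3.447; τ_3 = 10.39/3.447 = 3.014 ms.
Total proper time: 0.2284 + τ_2 + 3.014 = 9.308, so τ_2 = 9.308 − 3.242 = 6.066 ms.
γ_2 = 24.55/6.066 = 4.047; β = √(1 − 1/γ²) = √0.9390.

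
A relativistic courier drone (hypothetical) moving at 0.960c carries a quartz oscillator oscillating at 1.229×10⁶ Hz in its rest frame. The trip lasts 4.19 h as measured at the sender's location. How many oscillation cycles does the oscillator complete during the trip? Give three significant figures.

γ = 1/√(1 − 0.960²) = 25/7 ≈ 3.571
The oscillator's own cycle count is N = f × τ where τ is the proper time aboard the drone. τ = Δt/γ = 4.19/3.571 = 1.173 h = 4.224×10³ s.
N = 1.229×10⁶ × 4.224×10³ = 5.191×10⁹.

N = 5.19×10⁹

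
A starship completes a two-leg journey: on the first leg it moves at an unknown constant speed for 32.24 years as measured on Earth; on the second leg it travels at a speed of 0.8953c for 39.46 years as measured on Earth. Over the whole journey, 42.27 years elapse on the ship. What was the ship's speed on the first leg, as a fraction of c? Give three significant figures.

β = 0.643

Leg 1: speed unknown; τ_1 = 32.24/γ_1.
Leg 2: γ = 1/√(1 − 0.8953²) = 1/√0.1984 = 2.245; τ_2 = 39.46/2.245 = 17.58 years.
Total proper time: τ_1 + 17.58 = 42.27, so τ_1 = 42.27 − 17.58 = 24.69 years.
γ_1 = 32.24/24.69 = 1.306; β = √(1 − 1/γ²) = √0.4134.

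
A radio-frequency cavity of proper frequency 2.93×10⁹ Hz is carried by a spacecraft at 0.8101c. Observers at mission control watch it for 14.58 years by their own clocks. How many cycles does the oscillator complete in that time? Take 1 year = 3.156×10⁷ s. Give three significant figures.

γ = 1/√(1 − 0.8101²) = 1/√0.3437 = 1.706
During 14.58 years of lab time, the oscillator's proper time advances by τ = Δt/γ = 14.58/1.706 = 8.548 years = 2.698×10⁸ s.
N = f × τ = 2.93×10⁹ × 2.698×10⁸ = 7.905×10¹⁷.

N = 7.90×10¹⁷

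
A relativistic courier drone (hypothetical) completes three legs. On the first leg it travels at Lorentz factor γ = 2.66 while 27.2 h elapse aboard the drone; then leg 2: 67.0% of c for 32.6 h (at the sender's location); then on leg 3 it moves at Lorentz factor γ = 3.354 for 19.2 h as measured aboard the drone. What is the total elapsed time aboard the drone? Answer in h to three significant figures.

τ = 70.6 h

Leg 1: 27.2 h is already measured aboard the drone.
Leg 2: β = 0.670; γ = 1/√(1 − 0.670²) = 1/√0.5511 = 1.347; τ_2 = 32.6/1.347 = 24.20 h.
Leg 3: 19.2 h is already measured aboard the drone.
Total: 27.20 + 24.20 + 19.20 h.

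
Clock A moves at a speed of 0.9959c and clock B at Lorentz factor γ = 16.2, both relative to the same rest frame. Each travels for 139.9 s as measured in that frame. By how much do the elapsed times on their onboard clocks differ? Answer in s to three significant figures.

|τ_A − τ_B| = 4.02 s

A: γ = 1/√(1 − 0.9959²) = 1/√0.008183 = 11.05; τ_A = 139.9/11.05 = 12.66 s.
B: γ = 16.2; τ_B = 139.9/16.20 = 8.636 s.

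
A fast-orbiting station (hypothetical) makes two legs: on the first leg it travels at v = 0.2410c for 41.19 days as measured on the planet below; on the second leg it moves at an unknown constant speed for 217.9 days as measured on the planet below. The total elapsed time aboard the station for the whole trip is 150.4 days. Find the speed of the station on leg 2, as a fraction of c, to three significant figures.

β = 0.862

Leg 1: γ = 1/√(1 − 0.2410²) = 1/√0.9419 = 1.030; τ_1 = 41.19/1.030 = 39.98 days.
Leg 2: speed unknown; τ_2 = 217.9/γ_2.
Total proper time: 39.98 + τ_2 = 150.4, so τ_2 = 150.4 − 39.98 = 110.4 days.
γ_2 = 217.9/110.4 = 1.973; β = √(1 − 1/γ²) = √0.7432.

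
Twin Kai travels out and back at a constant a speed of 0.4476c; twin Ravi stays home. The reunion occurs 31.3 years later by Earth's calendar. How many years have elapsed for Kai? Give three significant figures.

τ = 28.0 years

γ = 1/√(1 − 0.4476²) = 1/√0.7997 = 1.118
Kai's clock measures proper time along the trip: τ = Δt/γ = 31.3/1.118 years.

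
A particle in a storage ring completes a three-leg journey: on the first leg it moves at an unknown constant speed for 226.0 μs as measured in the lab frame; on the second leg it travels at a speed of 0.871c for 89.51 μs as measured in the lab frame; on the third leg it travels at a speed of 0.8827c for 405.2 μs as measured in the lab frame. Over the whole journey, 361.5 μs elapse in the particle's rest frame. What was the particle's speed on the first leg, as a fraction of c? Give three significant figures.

Leg 1: speed unknown; τ_1 = 226.0/γ_1.
Leg 2: γ = 1/√(1 − 0.871²) = 1/√0.2414 = 2.035; τ_2 = 89.51/2.035 = 43.97 μs.
Leg 3: γ = 1/√(1 − 0.8827²) = 1/√0.2208 = 2.128; τ_3 = 405.2/2.128 = 190.4 μs.
Total proper time: τ_1 + 43.97 + 190.4 = 361.5, so τ_1 = 361.5 − 234.4 = 127.1 μs.
γ_1 = 226.0/127.1 = 1.778; β = √(1 − 1/γ²) = √0.6837.

β = 0.827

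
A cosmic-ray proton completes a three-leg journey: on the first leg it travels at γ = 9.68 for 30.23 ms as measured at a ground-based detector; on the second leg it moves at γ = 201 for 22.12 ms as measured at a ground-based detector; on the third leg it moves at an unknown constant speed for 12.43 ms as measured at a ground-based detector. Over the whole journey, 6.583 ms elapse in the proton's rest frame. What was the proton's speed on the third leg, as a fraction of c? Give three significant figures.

β = 0.963

Leg 1: γ = 9.68; τ_1 = 30.23/9.680 = 3.123 ms.
Leg 2: γ = 201; τ_2 = 22.12/201.0 = 0.1100 ms.
Leg 3: speed unknown; τ_3 = 12.43/γ_3.
Total proper time: 3.123 + 0.1100 + τ_3 = 6.583, so τ_3 = 6.583 − 3.233 = 3.350 ms.
γ_3 = 12.43/3.350 = 3.710; β = √(1 − 1/γ²) = √0.9274.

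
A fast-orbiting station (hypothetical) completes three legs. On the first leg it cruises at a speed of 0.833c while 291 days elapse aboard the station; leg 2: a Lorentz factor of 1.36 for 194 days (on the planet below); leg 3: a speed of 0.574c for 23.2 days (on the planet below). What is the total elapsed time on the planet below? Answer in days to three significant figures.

Leg 1: γ = 1/√(1 − 0.833²) = 1/√0.3061 = 1.807; Δt_1 = 1.807 × 291 = 526.0 days.
Leg 2: 194 days is already measured on the planet below.
Leg 3: 23.2 days is already measured on the planet below.
Total: 526.0 + 194.0 + 23.20 days.

Δt = 743 days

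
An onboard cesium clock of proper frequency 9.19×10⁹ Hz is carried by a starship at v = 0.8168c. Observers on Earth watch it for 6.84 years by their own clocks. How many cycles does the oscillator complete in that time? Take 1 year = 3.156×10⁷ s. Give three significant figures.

N = 1.14×10¹⁸

γ = 1/√(1 − 0.8168²) = 1/√0.3328 = 1.733
During 6.84 years of lab time, the oscillator's proper time advances by τ = Δt/γ = 6.84/1.733 = 3.946 years = 1.245×10⁸ s.
N = f × τ = 9.19×10⁹ × 1.245×10⁸ = 1.145×10¹⁸.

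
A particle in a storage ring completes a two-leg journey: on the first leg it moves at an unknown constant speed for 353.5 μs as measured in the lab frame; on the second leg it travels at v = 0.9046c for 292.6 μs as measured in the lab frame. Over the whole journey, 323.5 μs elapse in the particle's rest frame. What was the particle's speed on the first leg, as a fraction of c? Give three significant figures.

Leg 1: speed unknown; τ_1 = 353.5/γ_1.
Leg 2: γ = 1/√(1 − 0.9046²) = 1/√0.1817 = 2.346; τ_2 = 292.6/2.346 = 124.7 μs.
Total proper time: τ_1 + 124.7 = 323.5, so τ_1 = 323.5 − 124.7 = 198.8 μs.
γ_1 = 353.5/198.8 = 1.778; β = √(1 − 1/γ²) = √0.6838.

β = 0.827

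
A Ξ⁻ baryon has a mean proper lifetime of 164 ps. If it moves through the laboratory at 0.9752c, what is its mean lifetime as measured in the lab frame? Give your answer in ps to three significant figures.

Δt = 741 ps

γ = 1/√(1 − 0.9752²) = 1/√0.04898 = 4.518
The rest-frame lifetime is the proper time; the lab measures the dilated interval Δt = γτ₀ = 4.518 × 164 ps.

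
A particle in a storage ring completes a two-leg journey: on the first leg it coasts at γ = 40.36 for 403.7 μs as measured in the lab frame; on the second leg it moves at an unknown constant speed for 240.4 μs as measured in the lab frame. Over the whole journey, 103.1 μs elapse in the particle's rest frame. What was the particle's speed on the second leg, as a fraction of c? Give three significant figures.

β = 0.922

Leg 1: γ = 40.36; τ_1 = 403.7/40.36 = 10.00 μs.
Leg 2: speed unknown; τ_2 = 240.4/γ_2.
Total proper time: 10.00 + τ_2 = 103.1, so τ_2 = 103.1 − 10.00 = 93.10 μs.
γ_2 = 240.4/93.10 = 2.582; β = √(1 − 1/γ²) = √0.8500.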